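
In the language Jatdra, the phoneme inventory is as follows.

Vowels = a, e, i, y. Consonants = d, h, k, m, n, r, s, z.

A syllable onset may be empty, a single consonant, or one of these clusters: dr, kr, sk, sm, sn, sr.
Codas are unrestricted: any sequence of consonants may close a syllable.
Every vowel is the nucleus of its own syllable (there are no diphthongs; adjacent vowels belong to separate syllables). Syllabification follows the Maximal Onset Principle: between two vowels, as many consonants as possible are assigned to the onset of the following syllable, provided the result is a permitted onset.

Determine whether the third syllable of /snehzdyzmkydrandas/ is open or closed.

Vowels present: e, y, y, a, a; each is a nucleus, giving 5 syllables.
σ1/σ2 boundary: cluster /hzd/ — the longest permitted-onset suffix is /d/; onset = /d/, preceding coda = /hz/.
σ2/σ3 boundary: /zmk/ splits as /zm/ + /k/ (/k/ is the longest suffix that is a licit onset).
σ3/σ4 boundary: cluster /dr/ — /dr/ is itself a permitted onset, so the whole cluster goes right; preceding coda = ∅.
σ4/σ5 boundary: /nd/ splits as /n/ + /d/ (/d/ is the longest suffix that is a licit onset).
So the parse is snehz.dyzm.ky.dran.das.
Syllable 3 is /ky/; it ends in its nucleus with no coda, so it is open.

open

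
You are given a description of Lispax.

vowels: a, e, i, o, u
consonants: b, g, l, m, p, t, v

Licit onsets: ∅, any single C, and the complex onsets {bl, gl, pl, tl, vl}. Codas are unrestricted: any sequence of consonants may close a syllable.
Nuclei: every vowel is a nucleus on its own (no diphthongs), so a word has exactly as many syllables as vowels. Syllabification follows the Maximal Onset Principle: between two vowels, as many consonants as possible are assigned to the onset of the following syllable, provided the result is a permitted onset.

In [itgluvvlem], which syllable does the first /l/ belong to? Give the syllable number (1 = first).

The vowels are i, u, e — 3 nuclei, so 3 syllables.
σ1/σ2 boundary: /tgl/ splits as /t/ + /gl/ (/gl/ is the longest suffix that is a licit onset).
σ2/σ3 boundary: /vvl/ splits as /v/ + /vl/ (/vl/ is the longest suffix that is a licit onset).
Result: it.gluv.vlem.
The first /l/ is in the onset of syllable 2 (/gluv/).

2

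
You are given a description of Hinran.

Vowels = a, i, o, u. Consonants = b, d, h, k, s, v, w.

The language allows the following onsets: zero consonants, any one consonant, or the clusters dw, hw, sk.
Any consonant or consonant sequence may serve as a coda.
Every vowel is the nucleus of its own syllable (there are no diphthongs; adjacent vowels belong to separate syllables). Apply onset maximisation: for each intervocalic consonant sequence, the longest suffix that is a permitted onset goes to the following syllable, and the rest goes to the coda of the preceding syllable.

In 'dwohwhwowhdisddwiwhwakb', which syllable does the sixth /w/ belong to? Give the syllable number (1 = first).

4

The vowels are o, o, i, i, a — 5 nuclei, so 5 syllables.
V1 /o/ – V2 /o/: /hwhw/ — longest licit onset from the right is /hw/, leaving /hw/ as coda.
V2 /o/ – V3 /i/: cluster /whd/ — the longest permitted-onset suffix is /d/; onset = /d/, preceding coda = /wh/.
V3 /i/ – V4 /i/: /sddw/; trying suffixes from longest down, /dw/ is the first permitted one, so coda /sd/ | onset /dw/.
V4 /i/ – V5 /a/: cluster /whw/ — the longest permitted-onset suffix is /hw/; onset = /hw/, preceding coda = /w/.
Putting it together: dwohw.hwowh.disd.dwiw.hwakb.
The sixth /w/ is in the coda of syllable 4 (/dwiw/).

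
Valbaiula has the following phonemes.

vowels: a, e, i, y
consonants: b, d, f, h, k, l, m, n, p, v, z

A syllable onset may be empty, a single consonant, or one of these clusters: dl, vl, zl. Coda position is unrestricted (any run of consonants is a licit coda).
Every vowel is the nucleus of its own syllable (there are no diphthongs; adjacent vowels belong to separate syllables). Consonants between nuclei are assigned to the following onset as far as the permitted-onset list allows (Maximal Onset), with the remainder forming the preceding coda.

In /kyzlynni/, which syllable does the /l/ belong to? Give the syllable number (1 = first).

2

Vowels present: y, y, i; each is a nucleus, giving 3 syllables.
V1 /y/ – V2 /y/: cluster /zl/ — /zl/ is itself a permitted onset, so the whole cluster goes right; preceding coda = ∅.
V2 /y/ – V3 /i/: /nn/; trying suffixes from longest down, /n/ is the first permitted one, so coda /n/ | onset /n/.
So the parse is ky.zlyn.ni.
The /l/ is in the onset of syllable 2 (/zlyn/).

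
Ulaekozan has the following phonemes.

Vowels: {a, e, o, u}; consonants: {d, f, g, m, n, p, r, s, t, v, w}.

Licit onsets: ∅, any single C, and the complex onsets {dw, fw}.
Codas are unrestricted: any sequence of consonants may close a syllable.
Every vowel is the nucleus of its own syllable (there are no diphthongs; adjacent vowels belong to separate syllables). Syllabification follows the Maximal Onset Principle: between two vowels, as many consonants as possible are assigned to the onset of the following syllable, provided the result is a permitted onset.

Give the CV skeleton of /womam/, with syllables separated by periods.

CV.CVC

The vowels are o, a — 2 nuclei, so 2 syllables.
V1 /o/ – V2 /a/: /m/ is a single consonant, so it becomes the next onset.
Syllabification: wo.mam.
Mapping each syllable to C/V: /wo/ → CV, /mam/ → CVC.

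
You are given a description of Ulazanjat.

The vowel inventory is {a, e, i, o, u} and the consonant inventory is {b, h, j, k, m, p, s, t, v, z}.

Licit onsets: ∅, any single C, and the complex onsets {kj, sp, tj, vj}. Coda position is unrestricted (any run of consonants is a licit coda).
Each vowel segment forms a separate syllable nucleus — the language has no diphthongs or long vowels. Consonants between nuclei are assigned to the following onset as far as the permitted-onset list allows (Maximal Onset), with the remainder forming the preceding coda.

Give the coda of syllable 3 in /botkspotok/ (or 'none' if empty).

Vowels present: o, o, o; each is a nucleus, giving 3 syllables.
σ1/σ2 boundary: /tksp/ — longest licit onset from the right is /sp/, leaving /tk/ as coda.
σ2/σ3 boundary: /t/ → onset of the next syllable (single consonants are always licit onsets).
Syllabification: botk.spo.tok.
Syllable 3 is /tok/: onset /t/, nucleus /o/, coda /k/.

k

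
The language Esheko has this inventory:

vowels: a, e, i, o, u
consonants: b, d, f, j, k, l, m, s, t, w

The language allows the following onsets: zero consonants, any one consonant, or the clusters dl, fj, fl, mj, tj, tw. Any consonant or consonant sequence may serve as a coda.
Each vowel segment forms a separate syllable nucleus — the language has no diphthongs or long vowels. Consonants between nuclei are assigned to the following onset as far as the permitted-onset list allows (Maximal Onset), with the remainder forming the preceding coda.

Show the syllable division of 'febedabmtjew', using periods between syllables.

Nuclei (vowels): e, e, a, e → 4 syllables.
V1 /e/ – V2 /e/: /b/ is a single consonant, so it becomes the next onset.
V2 /e/ – V3 /a/: just /d/ — single C goes to the following onset.
V3 /a/ – V4 /e/: /bmtj/ — longest licit onset from the right is /tj/, leaving /bm/ as coda.

fe.be.dabm.tjew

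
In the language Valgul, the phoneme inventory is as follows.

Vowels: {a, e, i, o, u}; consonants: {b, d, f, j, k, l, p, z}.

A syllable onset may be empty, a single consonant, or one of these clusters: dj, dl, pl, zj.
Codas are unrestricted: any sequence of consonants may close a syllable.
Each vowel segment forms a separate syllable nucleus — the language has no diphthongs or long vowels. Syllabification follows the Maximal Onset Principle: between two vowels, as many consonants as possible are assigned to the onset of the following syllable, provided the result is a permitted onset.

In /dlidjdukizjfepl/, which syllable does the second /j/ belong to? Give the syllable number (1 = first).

The vowels are i, u, i, e — 4 nuclei, so 4 syllables.
Between /i/ (V1) and /u/ (V2): /djd/ splits as /dj/ + /d/ (/d/ is the longest suffix that is a licit onset).
Between /u/ (V2) and /i/ (V3): /k/ is a single consonant, so it becomes the next onset.
Between /i/ (V3) and /e/ (V4): /zjf/; trying suffixes from longest down, /f/ is the first permitted one, so coda /zj/ | onset /f/.
Syllabification: dlidj.du.kizj.fepl.
The second /j/ is in the coda of syllable 3 (/kizj/).

3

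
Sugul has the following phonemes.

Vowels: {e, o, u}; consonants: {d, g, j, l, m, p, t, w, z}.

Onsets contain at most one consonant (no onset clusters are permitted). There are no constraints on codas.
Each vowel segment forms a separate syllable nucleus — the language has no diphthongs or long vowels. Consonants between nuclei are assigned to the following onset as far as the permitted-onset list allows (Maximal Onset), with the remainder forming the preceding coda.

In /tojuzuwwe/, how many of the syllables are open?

3

Nuclei (vowels): o, u, u, e → 4 syllables.
σ1/σ2 boundary: /j/ → onset of the next syllable (single consonants are always licit onsets).
σ2/σ3 boundary: just /z/ — single C goes to the following onset.
σ3/σ4 boundary: /ww/ — longest licit onset from the right is /w/, leaving /w/ as coda.
Result: to.ju.zuw.we.
Classifying each syllable: /to/ (open), /ju/ (open), /zuw/ (closed), /we/ (open).
Open syllables: 3.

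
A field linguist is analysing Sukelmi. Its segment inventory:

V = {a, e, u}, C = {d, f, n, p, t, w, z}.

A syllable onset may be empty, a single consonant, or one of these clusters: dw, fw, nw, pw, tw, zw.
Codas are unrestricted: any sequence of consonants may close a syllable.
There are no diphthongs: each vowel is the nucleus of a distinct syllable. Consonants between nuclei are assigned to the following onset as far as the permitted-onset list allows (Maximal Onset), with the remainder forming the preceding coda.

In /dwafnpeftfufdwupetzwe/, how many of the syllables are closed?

4

Vowels present: a, e, u, u, e, e; each is a nucleus, giving 6 syllables.
σ1/σ2 boundary: /fnp/; trying suffixes from longest down, /p/ is the first permitted one, so coda /fn/ | onset /p/.
σ2/σ3 boundary: /ftf/ — longest licit onset from the right is /f/, leaving /ft/ as coda.
σ3/σ4 boundary: /fdw/ — longest licit onset from the right is /dw/, leaving /f/ as coda.
σ4/σ5 boundary: /p/ is a single consonant, so it becomes the next onset.
σ5/σ6 boundary: cluster /tzw/ — the longest permitted-onset suffix is /zw/; onset = /zw/, preceding coda = /t/.
Result: dwafn.peft.fuf.dwu.pet.zwe.
Classifying each syllable: /dwafn/ (closed), /peft/ (closed), /fuf/ (closed), /dwu/ (open), /pet/ (closed), /zwe/ (open).
Closed syllables: 4.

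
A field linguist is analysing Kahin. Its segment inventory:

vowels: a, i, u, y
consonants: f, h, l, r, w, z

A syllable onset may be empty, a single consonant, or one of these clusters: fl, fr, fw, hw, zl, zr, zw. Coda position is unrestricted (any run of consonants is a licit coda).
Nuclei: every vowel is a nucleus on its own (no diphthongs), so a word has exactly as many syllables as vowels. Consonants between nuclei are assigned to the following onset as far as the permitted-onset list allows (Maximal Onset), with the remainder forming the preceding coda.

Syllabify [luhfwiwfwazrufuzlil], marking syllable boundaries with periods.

luh.fwiw.fwa.zru.fu.zlil

Nuclei (vowels): u, i, a, u, u, i → 6 syllables.
V1 /u/ – V2 /i/: /hfw/ — longest licit onset from the right is /fw/, leaving /h/ as coda.
V2 /i/ – V3 /a/: /wfw/; trying suffixes from longest down, /fw/ is the first permitted one, so coda /w/ | onset /fw/.
V3 /a/ – V4 /u/: /zr/ — entire cluster is a permitted onset → onset /zr/, coda ∅.
V4 /u/ – V5 /u/: /f/ is a single consonant, so it becomes the next onset.
V5 /u/ – V6 /i/: /zl/ — entire cluster is a permitted onset → onset /zl/, coda ∅.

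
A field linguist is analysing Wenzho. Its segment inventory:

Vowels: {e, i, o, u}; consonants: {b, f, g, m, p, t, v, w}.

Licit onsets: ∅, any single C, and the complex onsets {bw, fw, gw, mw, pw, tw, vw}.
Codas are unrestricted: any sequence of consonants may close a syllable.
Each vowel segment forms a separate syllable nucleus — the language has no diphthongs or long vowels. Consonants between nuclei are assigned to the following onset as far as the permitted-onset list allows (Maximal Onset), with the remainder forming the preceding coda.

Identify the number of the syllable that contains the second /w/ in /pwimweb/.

2

The vowels are i, e — 2 nuclei, so 2 syllables.
Between /i/ (V1) and /e/ (V2): /mw/ — entire cluster is a permitted onset → onset /mw/, coda ∅.
Result: pwi.mweb.
The second /w/ is in the onset of syllable 2 (/mweb/).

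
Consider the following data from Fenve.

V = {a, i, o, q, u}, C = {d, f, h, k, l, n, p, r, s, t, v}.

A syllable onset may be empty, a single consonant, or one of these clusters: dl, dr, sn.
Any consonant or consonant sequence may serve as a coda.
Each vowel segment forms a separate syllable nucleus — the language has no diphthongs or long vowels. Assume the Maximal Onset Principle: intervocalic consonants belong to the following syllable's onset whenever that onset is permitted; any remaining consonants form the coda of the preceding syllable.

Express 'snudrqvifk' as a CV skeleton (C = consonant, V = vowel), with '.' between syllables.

CCV.CCV.CVCC

Vowels present: u, q, i; each is a nucleus, giving 3 syllables.
V1 /u/ – V2 /q/: /dr/ is a licit onset in full, so it all attaches to the next syllable.
V2 /q/ – V3 /i/: /v/ → onset of the next syllable (single consonants are always licit onsets).
Result: snu.drq.vifk.
Mapping each syllable to C/V: /snu/ → CCV, /drq/ → CCV, /vifk/ → CVCC.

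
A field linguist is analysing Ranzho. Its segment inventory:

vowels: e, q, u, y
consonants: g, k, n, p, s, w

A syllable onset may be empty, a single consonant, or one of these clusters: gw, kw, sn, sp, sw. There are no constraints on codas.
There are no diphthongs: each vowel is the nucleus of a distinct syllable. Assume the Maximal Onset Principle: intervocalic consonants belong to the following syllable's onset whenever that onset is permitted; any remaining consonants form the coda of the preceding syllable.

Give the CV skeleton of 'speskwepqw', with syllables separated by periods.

Nuclei (vowels): e, e, q → 3 syllables.
σ1/σ2 boundary: /skw/; trying suffixes from longest down, /kw/ is the first permitted one, so coda /s/ | onset /kw/.
σ2/σ3 boundary: just /p/ — single C goes to the following onset.
Putting it together: spes.kwe.pqw.
Mapping each syllable to C/V: /spes/ → CCVC, /kwe/ → CCV, /pqw/ → CVC.

CCVC.CCV.CVC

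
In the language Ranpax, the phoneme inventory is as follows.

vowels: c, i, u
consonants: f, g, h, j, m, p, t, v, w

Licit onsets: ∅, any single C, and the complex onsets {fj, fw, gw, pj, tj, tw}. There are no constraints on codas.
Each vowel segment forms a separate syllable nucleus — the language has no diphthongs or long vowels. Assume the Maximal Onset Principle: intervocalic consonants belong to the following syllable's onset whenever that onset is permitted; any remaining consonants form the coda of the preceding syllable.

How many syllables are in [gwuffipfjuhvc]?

4

Vowels present: u, i, u, c; each is a nucleus, giving 4 syllables.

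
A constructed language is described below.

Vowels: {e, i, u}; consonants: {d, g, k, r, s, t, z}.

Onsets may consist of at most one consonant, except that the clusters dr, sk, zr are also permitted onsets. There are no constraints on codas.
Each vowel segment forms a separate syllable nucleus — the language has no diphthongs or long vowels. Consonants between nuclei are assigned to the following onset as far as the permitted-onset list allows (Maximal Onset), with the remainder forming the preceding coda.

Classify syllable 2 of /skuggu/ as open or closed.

open

Nuclei (vowels): u, u → 2 syllables.
σ1/σ2 boundary: /gg/ — longest licit onset from the right is /g/, leaving /g/ as coda.
Syllabification: skug.gu.
Syllable 2 is /gu/; it ends in its nucleus with no coda, so it is open.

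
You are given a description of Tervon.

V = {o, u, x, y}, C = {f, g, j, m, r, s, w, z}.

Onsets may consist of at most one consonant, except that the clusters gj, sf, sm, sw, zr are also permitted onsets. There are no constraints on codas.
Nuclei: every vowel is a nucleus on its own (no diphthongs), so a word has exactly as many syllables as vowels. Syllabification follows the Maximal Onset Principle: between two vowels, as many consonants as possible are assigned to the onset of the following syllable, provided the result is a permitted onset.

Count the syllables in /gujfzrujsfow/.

3

The vowels are u, u, o — 3 nuclei, so 3 syllables.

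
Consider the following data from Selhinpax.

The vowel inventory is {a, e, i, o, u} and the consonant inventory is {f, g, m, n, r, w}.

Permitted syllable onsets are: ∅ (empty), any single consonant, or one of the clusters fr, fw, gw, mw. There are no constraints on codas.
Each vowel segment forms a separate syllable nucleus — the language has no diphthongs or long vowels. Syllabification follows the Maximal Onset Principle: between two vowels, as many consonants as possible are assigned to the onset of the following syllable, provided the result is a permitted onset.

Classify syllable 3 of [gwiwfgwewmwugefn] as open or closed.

The vowels are i, e, u, e — 4 nuclei, so 4 syllables.
/i…e/ gap (V1→V2): cluster /wfgw/ — the longest permitted-onset suffix is /gw/; onset = /gw/, preceding coda = /wf/.
/e…u/ gap (V2→V3): cluster /wmw/ — the longest permitted-onset suffix is /mw/; onset = /mw/, preceding coda = /w/.
/u…e/ gap (V3→V4): just /g/ — single C goes to the following onset.
Syllabification: gwiwf.gwew.mwu.gefn.
Syllable 3 is /mwu/; it ends in its nucleus with no coda, so it is open.

open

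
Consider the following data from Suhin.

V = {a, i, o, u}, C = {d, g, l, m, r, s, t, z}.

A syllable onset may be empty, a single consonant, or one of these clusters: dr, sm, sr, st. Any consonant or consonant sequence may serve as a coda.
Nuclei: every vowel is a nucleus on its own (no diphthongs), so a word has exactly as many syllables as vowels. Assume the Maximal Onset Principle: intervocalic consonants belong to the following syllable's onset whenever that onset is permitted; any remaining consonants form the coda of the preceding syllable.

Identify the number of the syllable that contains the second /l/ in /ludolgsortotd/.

Vowels present: u, o, o, o; each is a nucleus, giving 4 syllables.
σ1/σ2 boundary: /d/ → onset of the next syllable (single consonants are always licit onsets).
σ2/σ3 boundary: cluster /lgs/ — the longest permitted-onset suffix is /s/; onset = /s/, preceding coda = /lg/.
σ3/σ4 boundary: /rt/ splits as /r/ + /t/ (/t/ is the longest suffix that is a licit onset).
Putting it together: lu.dolg.sor.totd.
The second /l/ is in the coda of syllable 2 (/dolg/).

2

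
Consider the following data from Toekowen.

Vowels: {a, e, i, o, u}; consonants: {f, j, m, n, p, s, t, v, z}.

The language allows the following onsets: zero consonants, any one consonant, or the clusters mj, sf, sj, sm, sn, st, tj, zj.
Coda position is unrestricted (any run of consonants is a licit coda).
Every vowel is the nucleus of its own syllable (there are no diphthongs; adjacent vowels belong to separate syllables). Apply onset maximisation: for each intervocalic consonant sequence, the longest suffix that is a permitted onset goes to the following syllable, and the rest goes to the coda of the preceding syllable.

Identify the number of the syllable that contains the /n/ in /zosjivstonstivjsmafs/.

Nuclei (vowels): o, i, o, i, a → 5 syllables.
/o…i/ gap (V1→V2): cluster /sj/ — /sj/ is itself a permitted onset, so the whole cluster goes right; preceding coda = ∅.
/i…o/ gap (V2→V3): /vst/ splits as /v/ + /st/ (/st/ is the longest suffix that is a licit onset).
/o…i/ gap (V3→V4): cluster /nst/ — the longest permitted-onset suffix is /st/; onset = /st/, preceding coda = /n/.
/i…a/ gap (V4→V5): cluster /vjsm/ — the longest permitted-onset suffix is /sm/; onset = /sm/, preceding coda = /vj/.
Syllabification: zo.sjiv.ston.stivj.smafs.
The /n/ is in the coda of syllable 3 (/ston/).

3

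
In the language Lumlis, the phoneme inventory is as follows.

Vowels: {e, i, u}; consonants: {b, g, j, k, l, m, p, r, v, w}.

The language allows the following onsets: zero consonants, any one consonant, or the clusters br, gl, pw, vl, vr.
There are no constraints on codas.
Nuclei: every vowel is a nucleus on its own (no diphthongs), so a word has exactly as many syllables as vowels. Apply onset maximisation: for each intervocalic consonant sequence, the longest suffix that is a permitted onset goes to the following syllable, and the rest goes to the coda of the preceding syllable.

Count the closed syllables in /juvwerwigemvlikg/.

Nuclei (vowels): u, e, i, e, i → 5 syllables.
σ1/σ2 boundary: /vw/ — longest licit onset from the right is /w/, leaving /v/ as coda.
σ2/σ3 boundary: /rw/ splits as /r/ + /w/ (/w/ is the longest suffix that is a licit onset).
σ3/σ4 boundary: /g/ → onset of the next syllable (single consonants are always licit onsets).
σ4/σ5 boundary: /mvl/; trying suffixes from longest down, /vl/ is the first permitted one, so coda /m/ | onset /vl/.
So the parse is juv.wer.wi.gem.vlikg.
Classifying each syllable: /juv/ (closed), /wer/ (closed), /wi/ (open), /gem/ (closed), /vlikg/ (closed).
Closed syllables: 4.

4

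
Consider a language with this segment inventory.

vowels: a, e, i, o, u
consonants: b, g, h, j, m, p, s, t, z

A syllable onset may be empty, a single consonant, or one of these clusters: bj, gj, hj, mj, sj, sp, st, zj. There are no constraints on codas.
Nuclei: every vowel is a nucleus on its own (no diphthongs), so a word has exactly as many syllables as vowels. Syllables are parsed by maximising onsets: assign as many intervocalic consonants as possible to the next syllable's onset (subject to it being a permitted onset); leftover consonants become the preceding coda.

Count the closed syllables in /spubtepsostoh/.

3

Nuclei (vowels): u, e, o, o → 4 syllables.
/u…e/ gap (V1→V2): /bt/; trying suffixes from longest down, /t/ is the first permitted one, so coda /b/ | onset /t/.
/e…o/ gap (V2→V3): /ps/ — longest licit onset from the right is /s/, leaving /p/ as coda.
/o…o/ gap (V3→V4): cluster /st/ — /st/ is itself a permitted onset, so the whole cluster goes right; preceding coda = ∅.
Syllabification: spub.tep.so.stoh.
Classifying each syllable: /spub/ (closed), /tep/ (closed), /so/ (open), /stoh/ (closed).
Closed syllables: 3.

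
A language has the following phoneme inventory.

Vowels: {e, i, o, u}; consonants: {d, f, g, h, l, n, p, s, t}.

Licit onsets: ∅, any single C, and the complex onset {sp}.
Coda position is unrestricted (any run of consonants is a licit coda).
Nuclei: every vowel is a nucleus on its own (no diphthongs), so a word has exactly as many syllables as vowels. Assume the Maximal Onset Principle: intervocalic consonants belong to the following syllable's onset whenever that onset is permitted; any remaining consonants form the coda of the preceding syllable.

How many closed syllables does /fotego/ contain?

The vowels are o, e, o — 3 nuclei, so 3 syllables.
V1 /o/ – V2 /e/: /t/ → onset of the next syllable (single consonants are always licit onsets).
V2 /e/ – V3 /o/: /g/ → onset of the next syllable (single consonants are always licit onsets).
Result: fo.te.go.
Classifying each syllable: /fo/ (open), /te/ (open), /go/ (open).
Closed syllables: 0.

0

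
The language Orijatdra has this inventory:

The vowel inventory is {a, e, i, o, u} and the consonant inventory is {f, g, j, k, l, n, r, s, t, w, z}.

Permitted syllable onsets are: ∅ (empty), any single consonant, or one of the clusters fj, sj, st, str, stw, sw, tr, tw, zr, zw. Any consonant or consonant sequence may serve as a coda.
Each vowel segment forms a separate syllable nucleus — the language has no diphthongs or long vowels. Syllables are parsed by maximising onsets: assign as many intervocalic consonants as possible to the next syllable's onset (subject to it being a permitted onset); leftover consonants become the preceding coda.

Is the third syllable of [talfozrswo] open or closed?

Vowels present: a, o, o; each is a nucleus, giving 3 syllables.
σ1/σ2 boundary: /lf/; trying suffixes from longest down, /f/ is the first permitted one, so coda /l/ | onset /f/.
σ2/σ3 boundary: /zrsw/; trying suffixes from longest down, /sw/ is the first permitted one, so coda /zr/ | onset /sw/.
So the parse is tal.fozr.swo.
Syllable 3 is /swo/; it ends in its nucleus with no coda, so it is open.

open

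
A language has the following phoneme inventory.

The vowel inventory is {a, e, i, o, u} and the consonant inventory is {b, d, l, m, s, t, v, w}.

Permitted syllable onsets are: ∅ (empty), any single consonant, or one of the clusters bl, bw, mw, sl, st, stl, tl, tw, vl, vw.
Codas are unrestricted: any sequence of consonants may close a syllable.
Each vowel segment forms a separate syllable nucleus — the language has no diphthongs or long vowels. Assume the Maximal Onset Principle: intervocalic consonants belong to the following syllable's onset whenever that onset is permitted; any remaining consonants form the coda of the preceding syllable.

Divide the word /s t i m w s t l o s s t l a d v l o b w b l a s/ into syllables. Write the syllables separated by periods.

stimw.stlos.stlad.vlobw.blas

Nuclei (vowels): i, o, a, o, a → 5 syllables.
σ1/σ2 boundary: /mwstl/; trying suffixes from longest down, /stl/ is the first permitted one, so coda /mw/ | onset /stl/.
σ2/σ3 boundary: /sstl/ splits as /s/ + /stl/ (/stl/ is the longest suffix that is a licit onset).
σ3/σ4 boundary: /dvl/ splits as /d/ + /vl/ (/vl/ is the longest suffix that is a licit onset).
σ4/σ5 boundary: /bwbl/; trying suffixes from longest down, /bl/ is the first permitted one, so coda /bw/ | onset /bl/.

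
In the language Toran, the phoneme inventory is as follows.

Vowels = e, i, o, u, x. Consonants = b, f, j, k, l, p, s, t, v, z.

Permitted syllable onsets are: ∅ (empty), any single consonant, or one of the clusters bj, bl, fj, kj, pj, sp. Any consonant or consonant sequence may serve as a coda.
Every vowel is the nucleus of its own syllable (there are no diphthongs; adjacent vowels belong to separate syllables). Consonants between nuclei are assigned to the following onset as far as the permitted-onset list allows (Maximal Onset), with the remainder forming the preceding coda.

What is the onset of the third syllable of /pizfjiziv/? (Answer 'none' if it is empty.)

The vowels are i, i, i — 3 nuclei, so 3 syllables.
V1 /i/ – V2 /i/: /zfj/ splits as /z/ + /fj/ (/fj/ is the longest suffix that is a licit onset).
V2 /i/ – V3 /i/: just /z/ — single C goes to the following onset.
Syllabification: piz.fji.ziv.
Syllable 3 is /ziv/: onset /z/, nucleus /i/, coda /v/.

z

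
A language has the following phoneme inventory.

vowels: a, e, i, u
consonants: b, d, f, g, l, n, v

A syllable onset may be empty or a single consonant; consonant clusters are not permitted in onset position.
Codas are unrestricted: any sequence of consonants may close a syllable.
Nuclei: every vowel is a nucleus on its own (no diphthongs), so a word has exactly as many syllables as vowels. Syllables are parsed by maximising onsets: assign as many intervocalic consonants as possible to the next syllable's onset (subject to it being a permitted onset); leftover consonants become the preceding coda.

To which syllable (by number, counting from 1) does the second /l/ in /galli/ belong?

The vowels are a, i — 2 nuclei, so 2 syllables.
σ1/σ2 boundary: cluster /ll/ — the longest permitted-onset suffix is /l/; onset = /l/, preceding coda = /l/.
So the parse is gal.li.
The second /l/ is in the onset of syllable 2 (/li/).

2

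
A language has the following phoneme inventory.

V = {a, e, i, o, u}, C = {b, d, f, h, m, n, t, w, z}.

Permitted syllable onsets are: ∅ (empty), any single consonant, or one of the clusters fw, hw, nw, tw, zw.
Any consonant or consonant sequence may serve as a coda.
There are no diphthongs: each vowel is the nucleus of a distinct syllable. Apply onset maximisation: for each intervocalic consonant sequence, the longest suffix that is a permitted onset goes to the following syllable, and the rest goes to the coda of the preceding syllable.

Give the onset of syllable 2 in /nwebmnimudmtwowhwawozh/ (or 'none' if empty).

n

The vowels are e, i, u, o, a, o — 6 nuclei, so 6 syllables.
σ1/σ2 boundary: cluster /bmn/ — the longest permitted-onset suffix is /n/; onset = /n/, preceding coda = /bm/.
σ2/σ3 boundary: just /m/ — single C goes to the following onset.
σ3/σ4 boundary: /dmtw/ — longest licit onset from the right is /tw/, leaving /dm/ as coda.
σ4/σ5 boundary: cluster /whw/ — the longest permitted-onset suffix is /hw/; onset = /hw/, preceding coda = /w/.
σ5/σ6 boundary: just /w/ — single C goes to the following onset.
So the parse is nwebm.ni.mudm.twow.hwa.wozh.
Syllable 2 is /ni/: onset /n/, nucleus /i/, coda ∅.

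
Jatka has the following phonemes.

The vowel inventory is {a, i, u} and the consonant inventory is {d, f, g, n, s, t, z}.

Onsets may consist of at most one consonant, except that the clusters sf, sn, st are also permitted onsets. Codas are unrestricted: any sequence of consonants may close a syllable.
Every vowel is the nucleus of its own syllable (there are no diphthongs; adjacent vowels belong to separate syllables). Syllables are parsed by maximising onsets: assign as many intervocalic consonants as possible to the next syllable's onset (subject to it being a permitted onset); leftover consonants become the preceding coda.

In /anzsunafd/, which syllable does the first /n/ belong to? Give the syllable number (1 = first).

Vowels present: a, u, a; each is a nucleus, giving 3 syllables.
Between /a/ (V1) and /u/ (V2): /nzs/ splits as /nz/ + /s/ (/s/ is the longest suffix that is a licit onset).
Between /u/ (V2) and /a/ (V3): /n/ is a single consonant, so it becomes the next onset.
Syllabification: anz.su.nafd.
The first /n/ is in the coda of syllable 1 (/anz/).

1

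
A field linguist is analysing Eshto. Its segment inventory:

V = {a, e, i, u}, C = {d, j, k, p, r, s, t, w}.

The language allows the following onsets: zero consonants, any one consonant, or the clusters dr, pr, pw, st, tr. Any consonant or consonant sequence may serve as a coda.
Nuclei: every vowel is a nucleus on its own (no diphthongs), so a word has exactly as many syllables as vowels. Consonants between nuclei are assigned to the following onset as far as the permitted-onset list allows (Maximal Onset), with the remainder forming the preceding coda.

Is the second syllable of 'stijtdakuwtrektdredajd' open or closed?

The vowels are i, a, u, e, e, a — 6 nuclei, so 6 syllables.
σ1/σ2 boundary: /jtd/ splits as /jt/ + /d/ (/d/ is the longest suffix that is a licit onset).
σ2/σ3 boundary: /k/ is a single consonant, so it becomes the next onset.
σ3/σ4 boundary: /wtr/ — longest licit onset from the right is /tr/, leaving /w/ as coda.
σ4/σ5 boundary: /ktdr/ splits as /kt/ + /dr/ (/dr/ is the longest suffix that is a licit onset).
σ5/σ6 boundary: /d/ → onset of the next syllable (single consonants are always licit onsets).
So the parse is stijt.da.kuw.trekt.dre.dajd.
Syllable 2 is /da/; it ends in its nucleus with no coda, so it is open.

open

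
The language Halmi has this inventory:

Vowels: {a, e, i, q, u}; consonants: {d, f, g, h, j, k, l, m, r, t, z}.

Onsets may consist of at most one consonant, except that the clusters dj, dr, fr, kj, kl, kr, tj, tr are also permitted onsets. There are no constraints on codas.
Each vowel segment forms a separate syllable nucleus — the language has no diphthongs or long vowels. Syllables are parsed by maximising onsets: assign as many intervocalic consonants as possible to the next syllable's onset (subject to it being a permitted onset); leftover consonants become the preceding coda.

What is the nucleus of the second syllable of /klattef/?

Nuclei (vowels): a, e → 2 syllables.
The second nucleus (vowel 2 from the left) is /e/.

e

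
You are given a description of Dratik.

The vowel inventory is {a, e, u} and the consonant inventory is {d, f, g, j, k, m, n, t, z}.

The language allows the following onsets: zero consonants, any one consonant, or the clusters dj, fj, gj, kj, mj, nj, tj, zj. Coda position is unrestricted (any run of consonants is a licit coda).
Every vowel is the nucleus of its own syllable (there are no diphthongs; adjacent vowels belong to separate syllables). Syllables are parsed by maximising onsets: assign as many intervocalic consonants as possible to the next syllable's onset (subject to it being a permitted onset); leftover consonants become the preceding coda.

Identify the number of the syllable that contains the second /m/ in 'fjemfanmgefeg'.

2

Nuclei (vowels): e, a, e, e → 4 syllables.
V1 /e/ – V2 /a/: /mf/; trying suffixes from longest down, /f/ is the first permitted one, so coda /m/ | onset /f/.
V2 /a/ – V3 /e/: cluster /nmg/ — the longest permitted-onset suffix is /g/; onset = /g/, preceding coda = /nm/.
V3 /e/ – V4 /e/: just /f/ — single C goes to the following onset.
Result: fjem.fanm.ge.feg.
The second /m/ is in the coda of syllable 2 (/fanm/).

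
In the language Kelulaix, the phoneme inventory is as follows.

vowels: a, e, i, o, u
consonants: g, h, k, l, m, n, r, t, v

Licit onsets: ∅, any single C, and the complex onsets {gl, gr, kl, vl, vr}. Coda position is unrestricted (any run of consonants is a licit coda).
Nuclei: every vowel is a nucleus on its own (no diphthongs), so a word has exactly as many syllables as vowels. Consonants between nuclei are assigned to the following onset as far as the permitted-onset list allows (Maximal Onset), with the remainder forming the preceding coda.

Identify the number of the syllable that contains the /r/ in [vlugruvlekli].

The vowels are u, u, e, i — 4 nuclei, so 4 syllables.
V1 /u/ – V2 /u/: cluster /gr/ — /gr/ is itself a permitted onset, so the whole cluster goes right; preceding coda = ∅.
V2 /u/ – V3 /e/: /vl/ is a licit onset in full, so it all attaches to the next syllable.
V3 /e/ – V4 /i/: /kl/ — entire cluster is a permitted onset → onset /kl/, coda ∅.
Syllabification: vlu.gru.vle.kli.
The /r/ is in the onset of syllable 2 (/gru/).

2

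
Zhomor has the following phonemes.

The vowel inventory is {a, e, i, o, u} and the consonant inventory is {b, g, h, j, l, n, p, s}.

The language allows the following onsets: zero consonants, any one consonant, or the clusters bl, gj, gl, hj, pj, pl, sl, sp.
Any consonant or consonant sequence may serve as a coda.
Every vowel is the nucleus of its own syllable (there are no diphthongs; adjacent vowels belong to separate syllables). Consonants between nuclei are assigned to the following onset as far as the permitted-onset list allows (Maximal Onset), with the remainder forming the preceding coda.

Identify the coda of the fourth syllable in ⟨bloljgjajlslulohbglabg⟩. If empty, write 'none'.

The vowels are o, a, u, o, a — 5 nuclei, so 5 syllables.
V1 /o/ – V2 /a/: /ljgj/ splits as /lj/ + /gj/ (/gj/ is the longest suffix that is a licit onset).
V2 /a/ – V3 /u/: cluster /jlsl/ — the longest permitted-onset suffix is /sl/; onset = /sl/, preceding coda = /jl/.
V3 /u/ – V4 /o/: /l/ is a single consonant, so it becomes the next onset.
V4 /o/ – V5 /a/: /hbgl/ splits as /hb/ + /gl/ (/gl/ is the longest suffix that is a licit onset).
So the parse is blolj.gjajl.slu.lohb.glabg.
Syllable 4 is /lohb/: onset /l/, nucleus /o/, coda /hb/.

hb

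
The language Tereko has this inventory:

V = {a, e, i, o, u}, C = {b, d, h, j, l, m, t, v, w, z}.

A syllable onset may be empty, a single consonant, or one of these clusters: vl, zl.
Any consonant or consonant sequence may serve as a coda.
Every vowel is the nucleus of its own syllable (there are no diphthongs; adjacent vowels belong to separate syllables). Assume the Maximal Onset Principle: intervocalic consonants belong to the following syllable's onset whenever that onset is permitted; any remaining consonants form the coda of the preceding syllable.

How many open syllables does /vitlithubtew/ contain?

Vowels present: i, i, u, e; each is a nucleus, giving 4 syllables.
σ1/σ2 boundary: cluster /tl/ — the longest permitted-onset suffix is /l/; onset = /l/, preceding coda = /t/.
σ2/σ3 boundary: /th/ — longest licit onset from the right is /h/, leaving /t/ as coda.
σ3/σ4 boundary: /bt/ — longest licit onset from the right is /t/, leaving /b/ as coda.
Syllabification: vit.lit.hub.tew.
Classifying each syllable: /vit/ (closed), /lit/ (closed), /hub/ (closed), /tew/ (closed).
Open syllables: 0.

0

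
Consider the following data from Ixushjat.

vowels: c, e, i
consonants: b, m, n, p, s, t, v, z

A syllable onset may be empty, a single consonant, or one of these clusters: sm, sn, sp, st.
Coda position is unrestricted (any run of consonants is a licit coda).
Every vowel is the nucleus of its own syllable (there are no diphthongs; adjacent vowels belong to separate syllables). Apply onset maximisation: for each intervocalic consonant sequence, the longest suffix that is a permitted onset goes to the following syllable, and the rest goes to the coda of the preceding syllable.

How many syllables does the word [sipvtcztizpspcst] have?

4

Vowels present: i, c, i, c; each is a nucleus, giving 4 syllables.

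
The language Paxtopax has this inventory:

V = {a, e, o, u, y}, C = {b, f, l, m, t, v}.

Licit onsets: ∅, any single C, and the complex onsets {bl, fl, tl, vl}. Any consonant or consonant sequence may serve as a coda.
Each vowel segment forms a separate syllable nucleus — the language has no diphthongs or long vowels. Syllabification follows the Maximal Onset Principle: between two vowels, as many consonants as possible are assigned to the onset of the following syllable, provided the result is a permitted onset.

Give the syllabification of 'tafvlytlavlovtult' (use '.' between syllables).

Vowels present: a, y, a, o, u; each is a nucleus, giving 5 syllables.
Between /a/ (V1) and /y/ (V2): /fvl/ — longest licit onset from the right is /vl/, leaving /f/ as coda.
Between /y/ (V2) and /a/ (V3): /tl/ — entire cluster is a permitted onset → onset /tl/, coda ∅.
Between /a/ (V3) and /o/ (V4): /vl/ is a licit onset in full, so it all attaches to the next syllable.
Between /o/ (V4) and /u/ (V5): /vt/ splits as /v/ + /t/ (/t/ is the longest suffix that is a licit onset).

taf.vly.tla.vlov.tult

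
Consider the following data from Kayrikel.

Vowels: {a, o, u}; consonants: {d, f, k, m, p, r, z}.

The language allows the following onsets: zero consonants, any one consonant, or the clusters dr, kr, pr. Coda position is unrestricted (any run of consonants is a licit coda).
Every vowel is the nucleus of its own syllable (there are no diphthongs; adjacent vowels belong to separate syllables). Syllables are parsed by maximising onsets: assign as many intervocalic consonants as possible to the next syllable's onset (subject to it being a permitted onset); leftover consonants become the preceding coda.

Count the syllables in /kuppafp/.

Vowels present: u, a; each is a nucleus, giving 2 syllables.

2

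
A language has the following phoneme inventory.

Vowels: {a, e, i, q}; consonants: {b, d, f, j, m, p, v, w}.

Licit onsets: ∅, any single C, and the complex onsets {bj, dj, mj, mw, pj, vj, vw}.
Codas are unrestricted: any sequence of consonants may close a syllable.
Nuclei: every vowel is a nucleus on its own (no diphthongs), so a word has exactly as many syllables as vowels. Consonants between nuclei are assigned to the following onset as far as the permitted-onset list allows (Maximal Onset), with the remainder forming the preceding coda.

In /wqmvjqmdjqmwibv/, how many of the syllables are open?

Nuclei (vowels): q, q, q, i → 4 syllables.
V1 /q/ – V2 /q/: /mvj/ splits as /m/ + /vj/ (/vj/ is the longest suffix that is a licit onset).
V2 /q/ – V3 /q/: /mdj/; trying suffixes from longest down, /dj/ is the first permitted one, so coda /m/ | onset /dj/.
V3 /q/ – V4 /i/: cluster /mw/ — /mw/ is itself a permitted onset, so the whole cluster goes right; preceding coda = ∅.
Result: wqm.vjqm.djq.mwibv.
Classifying each syllable: /wqm/ (closed), /vjqm/ (closed), /djq/ (open), /mwibv/ (closed).
Open syllables: 1.

1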